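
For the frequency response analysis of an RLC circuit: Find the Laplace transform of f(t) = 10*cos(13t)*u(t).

Standard pair: cos(wt)*u(t) <-> s/(s^2+w^2)
With w = 13: L{10*cos(13t)*u(t)} = 10s/(s^2+169)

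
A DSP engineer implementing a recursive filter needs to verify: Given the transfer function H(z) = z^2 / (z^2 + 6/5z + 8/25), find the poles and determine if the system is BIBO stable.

Poles are roots of the denominator: z^2 + 6/5z + 8/25 = 0.
Quadratic formula: z = [-(6/5) +/- sqrt((6/5)^2 - 4*(8/25))] / 2
Discriminant = 36/25 - 32/25 = 4/25; sqrt = 2/5.
z = (-6/5 +/- 2/5) / 2 => z = -2/5 or z = -4/5.
|p1| = 2/5, |p2| = 4/5.
For BIBO stability, all poles must lie inside the unit circle (|p| < 1).
System is STABLE since both |p| < 1.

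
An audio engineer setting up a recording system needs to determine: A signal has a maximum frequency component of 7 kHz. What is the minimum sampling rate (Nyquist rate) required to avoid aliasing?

By the Nyquist-Shannon sampling theorem,
the minimum sampling rate (Nyquist rate) must be at least 2 * f_max.
Nyquist rate = 2 * 7 kHz = 14 kHz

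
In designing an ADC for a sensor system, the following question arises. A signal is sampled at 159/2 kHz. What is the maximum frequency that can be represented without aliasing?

The maximum frequency that can be represented without aliasing
is the Nyquist frequency: f_max = f_s / 2 = 159/2 kHz / 2 = 159/4 kHz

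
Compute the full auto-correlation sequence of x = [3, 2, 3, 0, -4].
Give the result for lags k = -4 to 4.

r_xx[k] = sum_m x[m]*x[m+k], indexed from 0, for k = -4 to 4:
  r_xx[-4] = x[4]*x[0] = -12
  r_xx[-3] = x[3]*x[0] + x[4]*x[1] = -8
  r_xx[-2] = x[2]*x[0] + x[3]*x[1] + x[4]*x[2] = -3
  r_xx[-1] = x[1]*x[0] + x[2]*x[1] + x[3]*x[2] + x[4]*x[3] = 12
  r_xx[0] = x[0]*x[0] + x[1]*x[1] + x[2]*x[2] + x[3]*x[3] + x[4]*x[4] = 38
  r_xx[1] = x[0]*x[1] + x[1]*x[2] + x[2]*x[3] + x[3]*x[4] = 12
  r_xx[2] = x[0]*x[2] + x[1]*x[3] + x[2]*x[4] = -3
  r_xx[3] = x[0]*x[3] + x[1]*x[4] = -8
  r_xx[4] = x[0]*x[4] = -12
r_xx = [-12, -8, -3, 12, 38, 12, -3, -8, -12]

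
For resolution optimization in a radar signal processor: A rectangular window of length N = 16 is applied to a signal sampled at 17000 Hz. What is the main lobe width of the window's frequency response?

For a rectangular window of length N,
the main lobe width in frequency is 2*f_s/N.
= 2*17000/16 = 2125 Hz
This determines the minimum frequency separation for resolving two sinusoids.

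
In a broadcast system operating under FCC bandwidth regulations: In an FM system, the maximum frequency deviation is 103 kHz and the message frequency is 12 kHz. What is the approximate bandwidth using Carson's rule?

Carson's rule: BW = 2*(delta_f + f_m)
= 2*(103 + 12) kHz = 230 kHz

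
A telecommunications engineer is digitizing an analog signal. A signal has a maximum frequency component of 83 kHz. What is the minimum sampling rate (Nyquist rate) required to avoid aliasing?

By the Nyquist-Shannon sampling theorem,
the minimum sampling rate (Nyquist rate) must be at least 2 * f_max.
Nyquist rate = 2 * 83 kHz = 166 kHz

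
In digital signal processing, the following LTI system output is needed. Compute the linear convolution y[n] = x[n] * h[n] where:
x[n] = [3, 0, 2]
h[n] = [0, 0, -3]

y[n] = sum_k x[k]*h[n-k]. Output length = len(x) + len(h) - 1 = 3 + 3 - 1 = 5.
y[0] = 3*0 = 0
y[1] = 0*0 + 3*0 = 0
y[2] = 2*0 + 0*0 + 3*-3 = -9
y[3] = 2*0 + 0*-3 = 0
y[4] = 2*-3 = -6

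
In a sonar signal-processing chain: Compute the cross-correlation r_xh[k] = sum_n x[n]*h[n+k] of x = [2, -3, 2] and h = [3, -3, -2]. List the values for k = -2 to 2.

Both sequences indexed from 0 and zero outside their support.
Lags with overlap: k = -2 to 2.
  r_xh[-2] = x[2]*h[0] = 6
  r_xh[-1] = x[1]*h[0] + x[2]*h[1] = -15
  r_xh[0] = x[0]*h[0] + x[1]*h[1] + x[2]*h[2] = 11
  r_xh[1] = x[0]*h[1] + x[1]*h[2] = 0
  r_xh[2] = x[0]*h[2] = -4
r_xh = [6, -15, 11, 0, -4] (for k = -2, ..., 2)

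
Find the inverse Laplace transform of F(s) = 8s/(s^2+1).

Standard pair: s/(s^2+w^2) <-> cos(wt)*u(t)
With k=8, w=1: f(t) = 8*cos(t)*u(t)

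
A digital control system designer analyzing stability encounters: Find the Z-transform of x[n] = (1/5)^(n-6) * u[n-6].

Time-shifting property: if X(z) = Z{x[n]}, then Z{x[n-d]} = z^(-d) * X(z)
X(z) = z/(z - 1/5) for x[n] = (1/5)^n * u[n]
Z{x[n-6]} = z^(-6) * z/(z - 1/5) = z^(-5)/(z - 1/5)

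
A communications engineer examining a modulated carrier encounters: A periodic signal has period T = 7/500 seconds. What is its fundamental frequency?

The fundamental frequency is the reciprocal of the period.
f = 1/T = 1/(7/500) = 500/7 Hz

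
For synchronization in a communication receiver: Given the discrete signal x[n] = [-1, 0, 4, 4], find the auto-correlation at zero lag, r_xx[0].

The auto-correlation at zero lag r_xx[0] equals the signal energy.
r_xx[0] = sum of x[n]^2 = (-1)^2 + 0^2 + 4^2 + 4^2
= 1 + 0 + 16 + 16 = 33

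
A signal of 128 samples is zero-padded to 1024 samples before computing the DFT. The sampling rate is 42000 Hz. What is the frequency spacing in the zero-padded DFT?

Original DFT: N = 128, resolution = f_s/N = 42000/128 = 2625/8 Hz
Zero-padded DFT: N = 1024, resolution = f_s/N = 42000/1024 = 2625/64 Hz
Zero-padding interpolates the spectrum (finer frequency grid)
but does NOT improve the true spectral resolution (ability to resolve close frequencies).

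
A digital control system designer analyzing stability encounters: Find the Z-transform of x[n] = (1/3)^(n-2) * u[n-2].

Time-shifting property: if X(z) = Z{x[n]}, then Z{x[n-d]} = z^(-d) * X(z)
X(z) = z/(z - 1/3) for x[n] = (1/3)^n * u[n]
Z{x[n-2]} = z^(-2) * z/(z - 1/3) = z^(-1)/(z - 1/3)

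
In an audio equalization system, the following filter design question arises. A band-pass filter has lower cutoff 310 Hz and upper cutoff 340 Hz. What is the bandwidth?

Bandwidth = f_high - f_low
= 340 Hz - 310 Hz = 30 Hz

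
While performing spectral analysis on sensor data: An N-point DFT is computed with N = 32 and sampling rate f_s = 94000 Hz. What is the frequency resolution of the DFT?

DFT frequency resolution = f_s / N
= 94000 / 32 = 5875/2 Hz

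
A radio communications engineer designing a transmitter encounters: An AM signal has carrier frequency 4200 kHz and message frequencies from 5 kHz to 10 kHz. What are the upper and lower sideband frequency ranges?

Upper sideband (USB) = fc + [fm_low, fm_high] = 4200 + [5, 10] = [4205, 4210] kHz
Lower sideband (LSB) = fc - [fm_high, fm_low] = 4200 - [10, 5] = [4190, 4195] kHz
Total occupied spectrum: 4190 kHz to 4210 kHz (plus carrier at 4200 kHz)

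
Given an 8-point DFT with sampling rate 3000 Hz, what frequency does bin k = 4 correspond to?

The frequency of DFT bin k is: f_k = k * f_s / N
f_4 = 4 * 3000 / 8 = 1500 Hz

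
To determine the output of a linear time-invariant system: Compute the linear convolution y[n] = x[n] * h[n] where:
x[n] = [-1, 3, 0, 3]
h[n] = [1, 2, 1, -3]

y[n] = sum_k x[k]*h[n-k]. Output length = len(x) + len(h) - 1 = 4 + 4 - 1 = 7.
y[0] = -1*1 = -1
y[1] = 3*1 + -1*2 = 1
y[2] = 0*1 + 3*2 + -1*1 = 5
y[3] = 3*1 + 0*2 + 3*1 + -1*-3 = 9
y[4] = 3*2 + 0*1 + 3*-3 = -3
y[5] = 3*1 + 0*-3 = 3
y[6] = 3*-3 = -9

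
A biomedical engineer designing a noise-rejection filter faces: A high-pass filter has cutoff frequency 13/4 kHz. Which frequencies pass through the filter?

A high-pass filter passes all frequencies above the cutoff frequency 13/4 kHz and attenuates lower frequencies.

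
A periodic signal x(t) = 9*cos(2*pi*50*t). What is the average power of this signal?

Average power of A*cos(wt) is A^2/2.
P = 9^2 / 2 = 81/2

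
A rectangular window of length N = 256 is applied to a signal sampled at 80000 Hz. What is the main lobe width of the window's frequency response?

For a rectangular window of length N,
the main lobe width in frequency is 2*f_s/N.
= 2*80000/256 = 625 Hz
This determines the minimum frequency separation for resolving two sinusoids.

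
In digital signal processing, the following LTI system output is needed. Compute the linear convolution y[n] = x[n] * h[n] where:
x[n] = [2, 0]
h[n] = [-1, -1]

y[n] = sum_k x[k]*h[n-k]. Output length = len(x) + len(h) - 1 = 2 + 2 - 1 = 3.
y[0] = 2*-1 = -2
y[1] = 0*-1 + 2*-1 = -2
y[2] = 0*-1 = 0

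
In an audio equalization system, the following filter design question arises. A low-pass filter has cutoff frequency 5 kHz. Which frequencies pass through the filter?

A low-pass filter passes all frequencies below the cutoff frequency 5 kHz and attenuates higher frequencies.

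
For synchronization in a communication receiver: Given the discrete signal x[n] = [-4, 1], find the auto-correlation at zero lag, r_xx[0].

The auto-correlation at zero lag r_xx[0] equals the signal energy.
r_xx[0] = sum of x[n]^2 = (-4)^2 + 1^2
= 16 + 1 = 17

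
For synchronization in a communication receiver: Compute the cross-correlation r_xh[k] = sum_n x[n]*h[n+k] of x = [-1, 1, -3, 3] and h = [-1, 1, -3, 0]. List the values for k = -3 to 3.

Both sequences indexed from 0 and zero outside their support.
Lags with overlap: k = -3 to 3.
  r_xh[-3] = x[3]*h[0] = -3
  r_xh[-2] = x[2]*h[0] + x[3]*h[1] = 6
  r_xh[-1] = x[1]*h[0] + x[2]*h[1] + x[3]*h[2] = -13
  r_xh[0] = x[0]*h[0] + x[1]*h[1] + x[2]*h[2] + x[3]*h[3] = 11
  r_xh[1] = x[0]*h[1] + x[1]*h[2] + x[2]*h[3] = -4
  r_xh[2] = x[0]*h[2] + x[1]*h[3] = 3
  r_xh[3] = x[0]*h[3] = 0
r_xh = [-3, 6, -13, 11, -4, 3, 0] (for k = -3, ..., 3)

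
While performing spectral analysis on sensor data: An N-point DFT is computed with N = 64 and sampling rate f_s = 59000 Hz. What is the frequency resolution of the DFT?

DFT frequency resolution = f_s / N
= 59000 / 64 = 7375/8 Hz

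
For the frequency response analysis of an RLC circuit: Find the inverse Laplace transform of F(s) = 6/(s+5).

Standard pair: k/(s+a) <-> k*e^(-at)*u(t)
With k=6, a=5: f(t) = 6*e^(-5t)*u(t)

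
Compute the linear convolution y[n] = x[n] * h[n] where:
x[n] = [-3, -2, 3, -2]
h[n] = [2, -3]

y[n] = sum_k x[k]*h[n-k]. Output length = len(x) + len(h) - 1 = 4 + 2 - 1 = 5.
y[0] = -3*2 = -6
y[1] = -2*2 + -3*-3 = 5
y[2] = 3*2 + -2*-3 = 12
y[3] = -2*2 + 3*-3 = -13
y[4] = -2*-3 = 6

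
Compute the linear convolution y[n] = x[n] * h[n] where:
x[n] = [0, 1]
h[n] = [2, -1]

y[n] = sum_k x[k]*h[n-k]. Output length = len(x) + len(h) - 1 = 2 + 2 - 1 = 3.
y[0] = 0*2 = 0
y[1] = 1*2 + 0*-1 = 2
y[2] = 1*-1 = -1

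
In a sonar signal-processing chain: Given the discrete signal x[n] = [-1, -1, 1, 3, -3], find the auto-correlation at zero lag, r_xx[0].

The auto-correlation at zero lag r_xx[0] equals the signal energy.
r_xx[0] = sum of x[n]^2 = (-1)^2 + (-1)^2 + 1^2 + 3^2 + (-3)^2
= 1 + 1 + 1 + 9 + 9 = 21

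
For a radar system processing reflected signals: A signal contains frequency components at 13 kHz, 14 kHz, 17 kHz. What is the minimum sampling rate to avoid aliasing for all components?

The highest frequency component is f_max = 17 kHz.
Nyquist rate = 2 * f_max = 2 * 17 kHz = 34 kHz.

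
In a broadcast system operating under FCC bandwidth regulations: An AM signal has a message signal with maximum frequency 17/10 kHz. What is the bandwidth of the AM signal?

In AM (double-sideband), the bandwidth is twice the message frequency.
BW = 2 * f_m = 2 * 17/10 kHz = 17/5 kHz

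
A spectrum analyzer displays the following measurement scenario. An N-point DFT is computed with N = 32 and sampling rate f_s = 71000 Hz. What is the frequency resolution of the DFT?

DFT frequency resolution = f_s / N
= 71000 / 32 = 8875/4 Hz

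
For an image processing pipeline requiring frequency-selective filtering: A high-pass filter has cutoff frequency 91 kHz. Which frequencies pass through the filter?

A high-pass filter passes all frequencies above the cutoff frequency 91 kHz and attenuates lower frequencies.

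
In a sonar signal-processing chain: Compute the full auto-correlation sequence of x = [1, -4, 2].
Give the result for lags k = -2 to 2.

r_xx[k] = sum_m x[m]*x[m+k], indexed from 0, for k = -2 to 2:
  r_xx[-2] = x[2]*x[0] = 2
  r_xx[-1] = x[1]*x[0] + x[2]*x[1] = -12
  r_xx[0] = x[0]*x[0] + x[1]*x[1] + x[2]*x[2] = 21
  r_xx[1] = x[0]*x[1] + x[1]*x[2] = -12
  r_xx[2] = x[0]*x[2] = 2
r_xx = [2, -12, 21, -12, 2]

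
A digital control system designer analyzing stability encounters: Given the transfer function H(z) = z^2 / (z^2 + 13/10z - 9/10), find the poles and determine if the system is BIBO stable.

Poles are roots of the denominator: z^2 + 13/10z - 9/10 = 0.
Quadratic formula: z = [-(13/10) +/- sqrt((13/10)^2 - 4*(-9/10))] / 2
Discriminant = 169/100 + 18/5 = 529/100; sqrt = 23/10.
z = (-13/10 +/- 23/10) / 2 => z = 1/2 or z = -9/5.
|p1| = 9/5, |p2| = 1/2.
For BIBO stability, all poles must lie inside the unit circle (|p| < 1).
System is UNSTABLE since at least one |p| >= 1.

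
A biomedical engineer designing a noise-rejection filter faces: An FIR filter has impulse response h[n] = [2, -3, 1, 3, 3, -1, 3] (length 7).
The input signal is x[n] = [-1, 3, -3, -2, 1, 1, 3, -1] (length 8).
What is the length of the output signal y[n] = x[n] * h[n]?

For linear convolution, the output length is:
len(y) = len(x) + len(h) - 1 = 8 + 7 - 1 = 14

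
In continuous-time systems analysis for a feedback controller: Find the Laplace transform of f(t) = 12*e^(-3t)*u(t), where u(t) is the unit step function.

Standard Laplace transform pair:
e^(-at)*u(t) <-> 1/(s+a)
With a = 3: L{12*e^(-3t)*u(t)} = 12/(s+3), ROC: Re(s) > -3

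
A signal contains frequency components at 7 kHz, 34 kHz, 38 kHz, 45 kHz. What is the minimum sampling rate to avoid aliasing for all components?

The highest frequency component is f_max = 45 kHz.
Nyquist rate = 2 * f_max = 2 * 45 kHz = 90 kHz.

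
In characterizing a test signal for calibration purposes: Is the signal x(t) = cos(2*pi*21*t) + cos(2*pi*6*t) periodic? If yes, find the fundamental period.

f1 = 21 Hz, f2 = 6 Hz
Period T1 = 1/21, T2 = 1/6
Ratio T1/T2 = 6/21, which is rational.
The signal is periodic with fundamental period T = 1/GCD(21,6) = 1/3 s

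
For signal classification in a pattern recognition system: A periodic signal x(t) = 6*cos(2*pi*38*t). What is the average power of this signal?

Average power of A*cos(wt) is A^2/2.
P = 6^2 / 2 = 36/2 = 18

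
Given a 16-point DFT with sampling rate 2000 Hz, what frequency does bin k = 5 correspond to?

The frequency of DFT bin k is: f_k = k * f_s / N
f_5 = 5 * 2000 / 16 = 625 Hz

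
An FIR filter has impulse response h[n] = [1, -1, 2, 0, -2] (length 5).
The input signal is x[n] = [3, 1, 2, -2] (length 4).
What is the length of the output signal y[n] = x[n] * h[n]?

For linear convolution, the output length is:
len(y) = len(x) + len(h) - 1 = 4 + 5 - 1 = 8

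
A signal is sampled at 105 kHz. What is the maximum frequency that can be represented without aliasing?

The maximum frequency that can be represented without aliasing
is the Nyquist frequency: f_max = f_s / 2 = 105 kHz / 2 = 105/2 kHz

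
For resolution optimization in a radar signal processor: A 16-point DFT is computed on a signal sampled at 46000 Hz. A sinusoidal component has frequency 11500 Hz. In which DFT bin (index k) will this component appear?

DFT frequency resolution = f_s/N = 46000/16 = 2875 Hz
Bin index k = f_signal / resolution = 11500 / 2875 = 4
The signal frequency 11500 Hz falls in DFT bin k = 4.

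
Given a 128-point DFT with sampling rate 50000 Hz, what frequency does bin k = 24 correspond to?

The frequency of DFT bin k is: f_k = k * f_s / N
f_24 = 24 * 50000 / 128 = 9375 Hz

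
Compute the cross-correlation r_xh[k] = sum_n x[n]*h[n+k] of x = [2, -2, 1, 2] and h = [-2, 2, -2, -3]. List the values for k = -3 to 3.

Both sequences indexed from 0 and zero outside their support.
Lags with overlap: k = -3 to 3.
  r_xh[-3] = x[3]*h[0] = -4
  r_xh[-2] = x[2]*h[0] + x[3]*h[1] = 2
  r_xh[-1] = x[1]*h[0] + x[2]*h[1] + x[3]*h[2] = 2
  r_xh[0] = x[0]*h[0] + x[1]*h[1] + x[2]*h[2] + x[3]*h[3] = -16
  r_xh[1] = x[0]*h[1] + x[1]*h[2] + x[2]*h[3] = 5
  r_xh[2] = x[0]*h[2] + x[1]*h[3] = 2
  r_xh[3] = x[0]*h[3] = -6
r_xh = [-4, 2, 2, -16, 5, 2, -6] (for k = -3, ..., 3)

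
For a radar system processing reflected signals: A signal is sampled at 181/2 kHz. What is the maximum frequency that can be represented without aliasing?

The maximum frequency that can be represented without aliasing
is the Nyquist frequency: f_max = f_s / 2 = 181/2 kHz / 2 = 181/4 kHz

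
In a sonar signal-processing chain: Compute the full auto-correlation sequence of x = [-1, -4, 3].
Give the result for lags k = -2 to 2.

r_xx[k] = sum_m x[m]*x[m+k], indexed from 0, for k = -2 to 2:
  r_xx[-2] = x[2]*x[0] = -3
  r_xx[-1] = x[1]*x[0] + x[2]*x[1] = -8
  r_xx[0] = x[0]*x[0] + x[1]*x[1] + x[2]*x[2] = 26
  r_xx[1] = x[0]*x[1] + x[1]*x[2] = -8
  r_xx[2] = x[0]*x[2] = -3
r_xx = [-3, -8, 26, -8, -3]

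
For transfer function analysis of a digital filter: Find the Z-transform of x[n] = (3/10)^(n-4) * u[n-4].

Time-shifting property: if X(z) = Z{x[n]}, then Z{x[n-d]} = z^(-d) * X(z)
X(z) = z/(z - 3/10) for x[n] = (3/10)^n * u[n]
Z{x[n-4]} = z^(-4) * z/(z - 3/10) = z^(-3)/(z - 3/10)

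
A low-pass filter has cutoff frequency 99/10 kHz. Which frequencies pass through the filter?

A low-pass filter passes all frequencies below the cutoff frequency 99/10 kHz and attenuates higher frequencies.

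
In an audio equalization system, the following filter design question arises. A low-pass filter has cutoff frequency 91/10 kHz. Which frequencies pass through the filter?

A low-pass filter passes all frequencies below the cutoff frequency 91/10 kHz and attenuates higher frequencies.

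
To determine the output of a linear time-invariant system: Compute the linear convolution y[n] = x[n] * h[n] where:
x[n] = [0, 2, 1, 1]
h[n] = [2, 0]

y[n] = sum_k x[k]*h[n-k]. Output length = len(x) + len(h) - 1 = 4 + 2 - 1 = 5.
y[0] = 0*2 = 0
y[1] = 2*2 + 0*0 = 4
y[2] = 1*2 + 2*0 = 2
y[3] = 1*2 + 1*0 = 2
y[4] = 1*0 = 0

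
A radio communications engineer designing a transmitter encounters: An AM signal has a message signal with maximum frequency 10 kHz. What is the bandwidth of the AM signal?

In AM (double-sideband), the bandwidth is twice the message frequency.
BW = 2 * f_m = 2 * 10 kHz = 20 kHz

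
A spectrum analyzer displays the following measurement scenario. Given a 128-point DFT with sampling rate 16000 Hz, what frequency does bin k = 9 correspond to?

The frequency of DFT bin k is: f_k = k * f_s / N
f_9 = 9 * 16000 / 128 = 1125 Hz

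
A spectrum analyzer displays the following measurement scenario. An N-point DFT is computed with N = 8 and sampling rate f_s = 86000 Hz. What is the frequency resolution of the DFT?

DFT frequency resolution = f_s / N
= 86000 / 8 = 10750 Hz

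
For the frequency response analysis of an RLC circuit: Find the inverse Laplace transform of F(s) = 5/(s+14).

Standard pair: k/(s+a) <-> k*e^(-at)*u(t)
With k=5, a=14: f(t) = 5*e^(-14t)*u(t)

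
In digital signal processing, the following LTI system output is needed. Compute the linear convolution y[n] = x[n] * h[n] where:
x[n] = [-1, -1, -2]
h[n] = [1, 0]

y[n] = sum_k x[k]*h[n-k]. Output length = len(x) + len(h) - 1 = 3 + 2 - 1 = 4.
y[0] = -1*1 = -1
y[1] = -1*1 + -1*0 = -1
y[2] = -2*1 + -1*0 = -2
y[3] = -2*0 = 0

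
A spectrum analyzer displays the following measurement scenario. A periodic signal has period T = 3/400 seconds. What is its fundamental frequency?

The fundamental frequency is the reciprocal of the period.
f = 1/T = 1/(3/400) = 400/3 Hz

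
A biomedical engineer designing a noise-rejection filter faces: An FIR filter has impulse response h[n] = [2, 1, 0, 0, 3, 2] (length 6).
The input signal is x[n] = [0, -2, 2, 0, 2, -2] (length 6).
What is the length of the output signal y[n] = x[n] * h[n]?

For linear convolution, the output length is:
len(y) = len(x) + len(h) - 1 = 6 + 6 - 1 = 11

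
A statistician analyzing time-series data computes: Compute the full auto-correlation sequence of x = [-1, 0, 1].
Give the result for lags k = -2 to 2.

r_xx[k] = sum_m x[m]*x[m+k], indexed from 0, for k = -2 to 2:
  r_xx[-2] = x[2]*x[0] = -1
  r_xx[-1] = x[1]*x[0] + x[2]*x[1] = 0
  r_xx[0] = x[0]*x[0] + x[1]*x[1] + x[2]*x[2] = 2
  r_xx[1] = x[0]*x[1] + x[1]*x[2] = 0
  r_xx[2] = x[0]*x[2] = -1
r_xx = [-1, 0, 2, 0, -1]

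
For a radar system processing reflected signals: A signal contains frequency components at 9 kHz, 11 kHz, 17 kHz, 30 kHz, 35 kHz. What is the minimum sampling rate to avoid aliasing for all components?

The highest frequency component is f_max = 35 kHz.
Nyquist rate = 2 * f_max = 2 * 35 kHz = 70 kHz.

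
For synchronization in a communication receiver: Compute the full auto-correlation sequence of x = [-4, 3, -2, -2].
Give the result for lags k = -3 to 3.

r_xx[k] = sum_m x[m]*x[m+k], indexed from 0, for k = -3 to 3:
  r_xx[-3] = x[3]*x[0] = 8
  r_xx[-2] = x[2]*x[0] + x[3]*x[1] = 2
  r_xx[-1] = x[1]*x[0] + x[2]*x[1] + x[3]*x[2] = -14
  r_xx[0] = x[0]*x[0] + x[1]*x[1] + x[2]*x[2] + x[3]*x[3] = 33
  r_xx[1] = x[0]*x[1] + x[1]*x[2] + x[2]*x[3] = -14
  r_xx[2] = x[0]*x[2] + x[1]*x[3] = 2
  r_xx[3] = x[0]*x[3] = 8
r_xx = [8, 2, -14, 33, -14, 2, 8]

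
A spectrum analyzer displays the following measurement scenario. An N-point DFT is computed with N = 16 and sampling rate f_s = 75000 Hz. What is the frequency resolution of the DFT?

DFT frequency resolution = f_s / N
= 75000 / 16 = 9375/2 Hz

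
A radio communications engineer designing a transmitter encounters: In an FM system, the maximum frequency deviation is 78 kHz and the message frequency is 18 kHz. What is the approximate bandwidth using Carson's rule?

Carson's rule: BW = 2*(delta_f + f_m)
= 2*(78 + 18) kHz = 192 kHz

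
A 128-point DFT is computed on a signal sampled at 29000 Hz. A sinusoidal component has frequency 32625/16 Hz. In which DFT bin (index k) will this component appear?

DFT frequency resolution = f_s/N = 29000/128 = 3625/16 Hz
Bin index k = f_signal / resolution = 32625/16 / 3625/16 = 9
The signal frequency 32625/16 Hz falls in DFT bin k = 9.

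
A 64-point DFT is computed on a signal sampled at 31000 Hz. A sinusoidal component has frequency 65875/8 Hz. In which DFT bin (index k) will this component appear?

DFT frequency resolution = f_s/N = 31000/64 = 3875/8 Hz
Bin index k = f_signal / resolution = 65875/8 / 3875/8 = 17
The signal frequency 65875/8 Hz falls in DFT bin k = 17.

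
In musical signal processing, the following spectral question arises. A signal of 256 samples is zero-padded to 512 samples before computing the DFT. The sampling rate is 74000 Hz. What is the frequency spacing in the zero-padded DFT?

Original DFT: N = 256, resolution = f_s/N = 74000/256 = 4625/16 Hz
Zero-padded DFT: N = 512, resolution = f_s/N = 74000/512 = 4625/32 Hz
Zero-padding interpolates the spectrum (finer frequency grid)
but does NOT improve the true spectral resolution (ability to resolve close frequencies).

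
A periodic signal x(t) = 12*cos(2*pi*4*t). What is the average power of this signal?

Average power of A*cos(wt) is A^2/2.
P = 12^2 / 2 = 144/2 = 72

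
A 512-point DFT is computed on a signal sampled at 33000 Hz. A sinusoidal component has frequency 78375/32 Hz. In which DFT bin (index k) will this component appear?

DFT frequency resolution = f_s/N = 33000/512 = 4125/64 Hz
Bin index k = f_signal / resolution = 78375/32 / 4125/64 = 38
The signal frequency 78375/32 Hz falls in DFT bin k = 38.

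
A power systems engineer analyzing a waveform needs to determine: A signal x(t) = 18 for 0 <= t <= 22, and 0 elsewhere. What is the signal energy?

Energy = integral of |x(t)|^2 dt over the signal duration
= 18^2 * 22 = 324 * 22 = 7128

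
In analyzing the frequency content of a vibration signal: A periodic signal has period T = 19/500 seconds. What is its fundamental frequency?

The fundamental frequency is the reciprocal of the period.
f = 1/T = 1/(19/500) = 500/19 Hz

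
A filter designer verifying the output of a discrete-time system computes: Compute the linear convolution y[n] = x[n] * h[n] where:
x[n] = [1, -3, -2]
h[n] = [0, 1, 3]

y[n] = sum_k x[k]*h[n-k]. Output length = len(x) + len(h) - 1 = 3 + 3 - 1 = 5.
y[0] = 1*0 = 0
y[1] = -3*0 + 1*1 = 1
y[2] = -2*0 + -3*1 + 1*3 = 0
y[3] = -2*1 + -3*3 = -11
y[4] = -2*3 = -6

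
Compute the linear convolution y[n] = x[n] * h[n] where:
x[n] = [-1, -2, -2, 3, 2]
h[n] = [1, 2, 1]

y[n] = sum_k x[k]*h[n-k]. Output length = len(x) + len(h) - 1 = 5 + 3 - 1 = 7.
y[0] = -1*1 = -1
y[1] = -2*1 + -1*2 = -4
y[2] = -2*1 + -2*2 + -1*1 = -7
y[3] = 3*1 + -2*2 + -2*1 = -3
y[4] = 2*1 + 3*2 + -2*1 = 6
y[5] = 2*2 + 3*1 = 7
y[6] = 2*1 = 2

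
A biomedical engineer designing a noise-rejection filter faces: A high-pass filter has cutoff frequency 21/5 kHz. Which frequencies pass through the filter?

A high-pass filter passes all frequencies above the cutoff frequency 21/5 kHz and attenuates lower frequencies.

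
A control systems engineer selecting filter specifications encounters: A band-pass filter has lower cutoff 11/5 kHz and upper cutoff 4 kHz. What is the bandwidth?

Bandwidth = f_high - f_low
= 4 kHz - 11/5 kHz = 9/5 kHz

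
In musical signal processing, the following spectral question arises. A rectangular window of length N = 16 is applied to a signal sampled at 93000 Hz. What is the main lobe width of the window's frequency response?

For a rectangular window of length N,
the main lobe width in frequency is 2*f_s/N.
= 2*93000/16 = 11625 Hz
This determines the minimum frequency separation for resolving two sinusoids.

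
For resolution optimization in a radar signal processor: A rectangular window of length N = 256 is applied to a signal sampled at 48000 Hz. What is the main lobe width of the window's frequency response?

For a rectangular window of length N,
the main lobe width in frequency is 2*f_s/N.
= 2*48000/256 = 375 Hz
This determines the minimum frequency separation for resolving two sinusoids.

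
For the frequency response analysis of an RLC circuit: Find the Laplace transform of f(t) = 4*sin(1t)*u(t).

Standard pair: sin(wt)*u(t) <-> w/(s^2+w^2)
With w = 1: L{4*sin(1t)*u(t)} = 4/(s^2+1)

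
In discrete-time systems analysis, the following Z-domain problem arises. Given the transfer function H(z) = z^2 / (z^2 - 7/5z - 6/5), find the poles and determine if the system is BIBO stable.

Poles are roots of the denominator: z^2 - 7/5z - 6/5 = 0.
Quadratic formula: z = [-(-7/5) +/- sqrt((-7/5)^2 - 4*(-6/5))] / 2
Discriminant = 49/25 + 24/5 = 169/25; sqrt = 13/5.
z = (7/5 +/- 13/5) / 2 => z = 2 or z = -3/5.
|p1| = 2, |p2| = 3/5.
For BIBO stability, all poles must lie inside the unit circle (|p| < 1).
System is UNSTABLE since at least one |p| >= 1.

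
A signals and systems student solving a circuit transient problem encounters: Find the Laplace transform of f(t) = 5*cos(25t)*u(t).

Standard pair: cos(wt)*u(t) <-> s/(s^2+w^2)
With w = 25: L{5*cos(25t)*u(t)} = 5s/(s^2+625)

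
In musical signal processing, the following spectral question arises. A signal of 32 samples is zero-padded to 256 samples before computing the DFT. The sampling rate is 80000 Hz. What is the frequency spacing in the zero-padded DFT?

Original DFT: N = 32, resolution = f_s/N = 80000/32 = 2500 Hz
Zero-padded DFT: N = 256, resolution = f_s/N = 80000/256 = 625/2 Hz
Zero-padding interpolates the spectrum (finer frequency grid)
but does NOT improve the true spectral resolution (ability to resolve close frequencies).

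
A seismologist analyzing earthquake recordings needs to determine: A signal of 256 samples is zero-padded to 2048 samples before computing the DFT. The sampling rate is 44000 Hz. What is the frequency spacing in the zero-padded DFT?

Original DFT: N = 256, resolution = f_s/N = 44000/256 = 1375/8 Hz
Zero-padded DFT: N = 2048, resolution = f_s/N = 44000/2048 = 1375/64 Hz
Zero-padding interpolates the spectrum (finer frequency grid)
but does NOT improve the true spectral resolution (ability to resolve close frequencies).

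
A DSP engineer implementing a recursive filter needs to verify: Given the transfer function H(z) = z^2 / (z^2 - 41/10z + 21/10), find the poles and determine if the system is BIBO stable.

Poles are roots of the denominator: z^2 - 41/10z + 21/10 = 0.
Quadratic formula: z = [-(-41/10) +/- sqrt((-41/10)^2 - 4*(21/10))] / 2
Discriminant = 1681/100 - 42/5 = 841/100; sqrt = 29/10.
z = (41/10 +/- 29/10) / 2 => z = 7/2 or z = 3/5.
|p1| = 7/2, |p2| = 3/5.
For BIBO stability, all poles must lie inside the unit circle (|p| < 1).
System is UNSTABLE since at least one |p| >= 1.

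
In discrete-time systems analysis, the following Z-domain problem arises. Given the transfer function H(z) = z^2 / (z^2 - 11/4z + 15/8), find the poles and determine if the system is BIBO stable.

Poles are roots of the denominator: z^2 - 11/4z + 15/8 = 0.
Quadratic formula: z = [-(-11/4) +/- sqrt((-11/4)^2 - 4*(15/8))] / 2
Discriminant = 121/16 - 15/2 = 1/16; sqrt = 1/4.
z = (11/4 +/- 1/4) / 2 => z = 3/2 or z = 5/4.
|p1| = 3/2, |p2| = 5/4.
For BIBO stability, all poles must lie inside the unit circle (|p| < 1).
System is UNSTABLE since at least one |p| >= 1.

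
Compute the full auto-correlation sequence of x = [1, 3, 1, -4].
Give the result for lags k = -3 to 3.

r_xx[k] = sum_m x[m]*x[m+k], indexed from 0, for k = -3 to 3:
  r_xx[-3] = x[3]*x[0] = -4
  r_xx[-2] = x[2]*x[0] + x[3]*x[1] = -11
  r_xx[-1] = x[1]*x[0] + x[2]*x[1] + x[3]*x[2] = 2
  r_xx[0] = x[0]*x[0] + x[1]*x[1] + x[2]*x[2] + x[3]*x[3] = 27
  r_xx[1] = x[0]*x[1] + x[1]*x[2] + x[2]*x[3] = 2
  r_xx[2] = x[0]*x[2] + x[1]*x[3] = -11
  r_xx[3] = x[0]*x[3] = -4
r_xx = [-4, -11, 2, 27, 2, -11, -4]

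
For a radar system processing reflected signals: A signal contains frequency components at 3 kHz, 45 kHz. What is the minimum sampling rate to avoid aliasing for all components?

The highest frequency component is f_max = 45 kHz.
Nyquist rate = 2 * f_max = 2 * 45 kHz = 90 kHz.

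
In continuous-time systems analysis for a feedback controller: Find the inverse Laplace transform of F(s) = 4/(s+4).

Standard pair: k/(s+a) <-> k*e^(-at)*u(t)
With k=4, a=4: f(t) = 4*e^(-4t)*u(t)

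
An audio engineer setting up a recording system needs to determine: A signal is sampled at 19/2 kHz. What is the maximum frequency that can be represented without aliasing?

The maximum frequency that can be represented without aliasing
is the Nyquist frequency: f_max = f_s / 2 = 19/2 kHz / 2 = 19/4 kHz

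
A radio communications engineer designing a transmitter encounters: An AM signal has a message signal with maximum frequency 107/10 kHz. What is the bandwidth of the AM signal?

In AM (double-sideband), the bandwidth is twice the message frequency.
BW = 2 * f_m = 2 * 107/10 kHz = 107/5 kHz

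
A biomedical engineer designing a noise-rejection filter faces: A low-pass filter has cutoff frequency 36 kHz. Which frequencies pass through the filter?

A low-pass filter passes all frequencies below the cutoff frequency 36 kHz and attenuates higher frequencies.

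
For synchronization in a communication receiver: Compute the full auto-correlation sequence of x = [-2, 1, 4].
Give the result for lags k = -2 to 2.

r_xx[k] = sum_m x[m]*x[m+k], indexed from 0, for k = -2 to 2:
  r_xx[-2] = x[2]*x[0] = -8
  r_xx[-1] = x[1]*x[0] + x[2]*x[1] = 2
  r_xx[0] = x[0]*x[0] + x[1]*x[1] + x[2]*x[2] = 21
  r_xx[1] = x[0]*x[1] + x[1]*x[2] = 2
  r_xx[2] = x[0]*x[2] = -8
r_xx = [-8, 2, 21, 2, -8]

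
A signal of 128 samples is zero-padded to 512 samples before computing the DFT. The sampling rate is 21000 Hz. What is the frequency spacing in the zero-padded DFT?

Original DFT: N = 128, resolution = f_s/N = 21000/128 = 2625/16 Hz
Zero-padded DFT: N = 512, resolution = f_s/N = 21000/512 = 2625/64 Hz
Zero-padding interpolates the spectrum (finer frequency grid)
but does NOT improve the true spectral resolution (ability to resolve close frequencies).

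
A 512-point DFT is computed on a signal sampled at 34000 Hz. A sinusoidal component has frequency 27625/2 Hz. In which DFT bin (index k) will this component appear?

DFT frequency resolution = f_s/N = 34000/512 = 2125/32 Hz
Bin index k = f_signal / resolution = 27625/2 / 2125/32 = 208
The signal frequency 27625/2 Hz falls in DFT bin k = 208.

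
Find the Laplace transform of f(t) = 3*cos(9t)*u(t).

Standard pair: cos(wt)*u(t) <-> s/(s^2+w^2)
With w = 9: L{3*cos(9t)*u(t)} = 3s/(s^2+81)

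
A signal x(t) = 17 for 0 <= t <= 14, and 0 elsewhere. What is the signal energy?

Energy = integral of |x(t)|^2 dt over the signal duration
= 17^2 * 14 = 289 * 14 = 4046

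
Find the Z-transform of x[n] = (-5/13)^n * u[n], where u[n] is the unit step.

The Z-transform of a^n * u[n] is z/(z-a) for |z| > |a|.
Here a = -5/13, so X(z) = z/(z - (-5/13)) = 13z/(13z + 5)
ROC: |z| > 5/13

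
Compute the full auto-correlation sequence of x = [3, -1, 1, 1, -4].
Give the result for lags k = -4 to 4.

r_xx[k] = sum_m x[m]*x[m+k], indexed from 0, for k = -4 to 4:
  r_xx[-4] = x[4]*x[0] = -12
  r_xx[-3] = x[3]*x[0] + x[4]*x[1] = 7
  r_xx[-2] = x[2]*x[0] + x[3]*x[1] + x[4]*x[2] = -2
  r_xx[-1] = x[1]*x[0] + x[2]*x[1] + x[3]*x[2] + x[4]*x[3] = -7
  r_xx[0] = x[0]*x[0] + x[1]*x[1] + x[2]*x[2] + x[3]*x[3] + x[4]*x[4] = 28
  r_xx[1] = x[0]*x[1] + x[1]*x[2] + x[2]*x[3] + x[3]*x[4] = -7
  r_xx[2] = x[0]*x[2] + x[1]*x[3] + x[2]*x[4] = -2
  r_xx[3] = x[0]*x[3] + x[1]*x[4] = 7
  r_xx[4] = x[0]*x[4] = -12
r_xx = [-12, 7, -2, -7, 28, -7, -2, 7, -12]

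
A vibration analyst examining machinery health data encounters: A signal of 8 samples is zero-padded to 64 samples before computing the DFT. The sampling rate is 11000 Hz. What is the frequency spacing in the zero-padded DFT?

Original DFT: N = 8, resolution = f_s/N = 11000/8 = 1375 Hz
Zero-padded DFT: N = 64, resolution = f_s/N = 11000/64 = 1375/8 Hz
Zero-padding interpolates the spectrum (finer frequency grid)
but does NOT improve the true spectral resolution (ability to resolve close frequencies).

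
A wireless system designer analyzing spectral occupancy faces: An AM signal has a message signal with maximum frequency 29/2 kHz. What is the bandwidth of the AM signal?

In AM (double-sideband), the bandwidth is twice the message frequency.
BW = 2 * f_m = 2 * 29/2 kHz = 29 kHz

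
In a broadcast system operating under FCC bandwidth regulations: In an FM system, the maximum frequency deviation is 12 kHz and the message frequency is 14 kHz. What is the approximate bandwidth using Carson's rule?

Carson's rule: BW = 2*(delta_f + f_m)
= 2*(12 + 14) kHz = 52 kHz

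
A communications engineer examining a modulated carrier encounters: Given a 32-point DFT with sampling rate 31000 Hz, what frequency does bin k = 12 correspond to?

The frequency of DFT bin k is: f_k = k * f_s / N
f_12 = 12 * 31000 / 32 = 11625 Hz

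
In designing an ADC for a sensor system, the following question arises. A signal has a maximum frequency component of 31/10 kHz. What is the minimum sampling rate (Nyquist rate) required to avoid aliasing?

By the Nyquist-Shannon sampling theorem,
the minimum sampling rate (Nyquist rate) must be at least 2 * f_max.
Nyquist rate = 2 * 31/10 kHz = 31/5 kHz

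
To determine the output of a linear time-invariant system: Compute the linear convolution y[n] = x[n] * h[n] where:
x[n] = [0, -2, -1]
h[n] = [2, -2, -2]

y[n] = sum_k x[k]*h[n-k]. Output length = len(x) + len(h) - 1 = 3 + 3 - 1 = 5.
y[0] = 0*2 = 0
y[1] = -2*2 + 0*-2 = -4
y[2] = -1*2 + -2*-2 + 0*-2 = 2
y[3] = -1*-2 + -2*-2 = 6
y[4] = -1*-2 = 2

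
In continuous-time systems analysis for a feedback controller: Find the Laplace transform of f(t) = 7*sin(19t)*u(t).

Standard pair: sin(wt)*u(t) <-> w/(s^2+w^2)
With w = 19: L{7*sin(19t)*u(t)} = 133/(s^2+361)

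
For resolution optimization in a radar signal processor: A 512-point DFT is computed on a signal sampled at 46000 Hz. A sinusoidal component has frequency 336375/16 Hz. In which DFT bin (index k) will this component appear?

DFT frequency resolution = f_s/N = 46000/512 = 2875/32 Hz
Bin index k = f_signal / resolution = 336375/16 / 2875/32 = 234
The signal frequency 336375/16 Hz falls in DFT bin k = 234.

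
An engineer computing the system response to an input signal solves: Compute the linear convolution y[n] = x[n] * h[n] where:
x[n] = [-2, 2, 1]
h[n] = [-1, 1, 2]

y[n] = sum_k x[k]*h[n-k]. Output length = len(x) + len(h) - 1 = 3 + 3 - 1 = 5.
y[0] = -2*-1 = 2
y[1] = 2*-1 + -2*1 = -4
y[2] = 1*-1 + 2*1 + -2*2 = -3
y[3] = 1*1 + 2*2 = 5
y[4] = 1*2 = 2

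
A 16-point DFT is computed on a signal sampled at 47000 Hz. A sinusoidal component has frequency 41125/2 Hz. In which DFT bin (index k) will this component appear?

DFT frequency resolution = f_s/N = 47000/16 = 5875/2 Hz
Bin index k = f_signal / resolution = 41125/2 / 5875/2 = 7
The signal frequency 41125/2 Hz falls in DFT bin k = 7.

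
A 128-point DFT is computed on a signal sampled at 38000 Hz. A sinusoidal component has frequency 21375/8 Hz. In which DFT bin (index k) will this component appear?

DFT frequency resolution = f_s/N = 38000/128 = 2375/8 Hz
Bin index k = f_signal / resolution = 21375/8 / 2375/8 = 9
The signal frequency 21375/8 Hz falls in DFT bin k = 9.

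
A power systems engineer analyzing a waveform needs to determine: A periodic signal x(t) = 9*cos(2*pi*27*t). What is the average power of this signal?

Average power of A*cos(wt) is A^2/2.
P = 9^2 / 2 = 81/2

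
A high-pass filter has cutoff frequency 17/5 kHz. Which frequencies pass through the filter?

A high-pass filter passes all frequencies above the cutoff frequency 17/5 kHz and attenuates lower frequencies.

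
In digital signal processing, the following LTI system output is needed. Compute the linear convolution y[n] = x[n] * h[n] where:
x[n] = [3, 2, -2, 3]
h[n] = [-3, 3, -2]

y[n] = sum_k x[k]*h[n-k]. Output length = len(x) + len(h) - 1 = 4 + 3 - 1 = 6.
y[0] = 3*-3 = -9
y[1] = 2*-3 + 3*3 = 3
y[2] = -2*-3 + 2*3 + 3*-2 = 6
y[3] = 3*-3 + -2*3 + 2*-2 = -19
y[4] = 3*3 + -2*-2 = 13
y[5] = 3*-2 = -6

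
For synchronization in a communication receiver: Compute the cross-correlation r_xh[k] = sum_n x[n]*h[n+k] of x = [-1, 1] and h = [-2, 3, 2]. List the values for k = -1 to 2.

Both sequences indexed from 0 and zero outside their support.
Lags with overlap: k = -1 to 2.
  r_xh[-1] = x[1]*h[0] = -2
  r_xh[0] = x[0]*h[0] + x[1]*h[1] = 5
  r_xh[1] = x[0]*h[1] + x[1]*h[2] = -1
  r_xh[2] = x[0]*h[2] = -2
r_xh = [-2, 5, -1, -2] (for k = -1, ..., 2)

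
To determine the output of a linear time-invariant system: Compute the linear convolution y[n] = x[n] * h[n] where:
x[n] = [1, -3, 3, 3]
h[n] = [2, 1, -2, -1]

y[n] = sum_k x[k]*h[n-k]. Output length = len(x) + len(h) - 1 = 4 + 4 - 1 = 7.
y[0] = 1*2 = 2
y[1] = -3*2 + 1*1 = -5
y[2] = 3*2 + -3*1 + 1*-2 = 1
y[3] = 3*2 + 3*1 + -3*-2 + 1*-1 = 14
y[4] = 3*1 + 3*-2 + -3*-1 = 0
y[5] = 3*-2 + 3*-1 = -9
y[6] = 3*-1 = -3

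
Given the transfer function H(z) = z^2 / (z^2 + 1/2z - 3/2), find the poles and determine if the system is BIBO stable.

Poles are roots of the denominator: z^2 + 1/2z - 3/2 = 0.
Quadratic formula: z = [-(1/2) +/- sqrt((1/2)^2 - 4*(-3/2))] / 2
Discriminant = 1/4 + 6 = 25/4; sqrt = 5/2.
z = (-1/2 +/- 5/2) / 2 => z = 1 or z = -3/2.
|p1| = 3/2, |p2| = 1.
For BIBO stability, all poles must lie inside the unit circle (|p| < 1).
System is UNSTABLE since at least one |p| >= 1.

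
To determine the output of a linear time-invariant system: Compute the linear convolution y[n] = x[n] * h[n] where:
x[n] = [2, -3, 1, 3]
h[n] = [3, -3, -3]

y[n] = sum_k x[k]*h[n-k]. Output length = len(x) + len(h) - 1 = 4 + 3 - 1 = 6.
y[0] = 2*3 = 6
y[1] = -3*3 + 2*-3 = -15
y[2] = 1*3 + -3*-3 + 2*-3 = 6
y[3] = 3*3 + 1*-3 + -3*-3 = 15
y[4] = 3*-3 + 1*-3 = -12
y[5] = 3*-3 = -9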